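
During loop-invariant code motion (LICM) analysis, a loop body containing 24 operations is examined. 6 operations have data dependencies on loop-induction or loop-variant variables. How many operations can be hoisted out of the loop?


Invariant candidates = total - loop-dependent
= 24 - 6 = 18

18


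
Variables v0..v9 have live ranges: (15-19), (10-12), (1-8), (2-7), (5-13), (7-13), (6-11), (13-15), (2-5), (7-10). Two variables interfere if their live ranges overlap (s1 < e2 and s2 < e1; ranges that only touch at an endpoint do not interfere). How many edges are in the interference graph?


Check all pairs for overlapping intervals.
Two intervals (s1,e1) and (s2,e2) overlap if s1 < e2 and s2 < e1.
v0 (15-19) vs v1..v9: overlaps none -> 0
v1 (10-12) vs v2..v9: overlaps v4, v5, v6 -> 3
v2 (1-8) vs v3..v9: overlaps v3, v4, v5, v6, v8, v9 -> 6
v3 (2-7) vs v4..v9: overlaps v4, v6, v8 -> 3
v4 (5-13) vs v5..v9: overlaps v5, v6, v9 -> 3
v5 (7-13) vs v6..v9: overlaps v6, v9 -> 2
v6 (6-11) vs v7..v9: overlaps v9 -> 1
v7 (13-15) vs v8..v9: overlaps none -> 0
v8 (2-5) vs v9: overlaps none -> 0
Total overlapping pairs = 0 + 3 + 6 + 3 + 3 + 2 + 1 + 0 + 0 = 18

18


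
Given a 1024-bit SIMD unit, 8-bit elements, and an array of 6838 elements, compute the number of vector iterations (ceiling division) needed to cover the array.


Width = 1024 / 8 = 128 elements per vector op
Iterations = ceil(6838 / 128) = 54

54


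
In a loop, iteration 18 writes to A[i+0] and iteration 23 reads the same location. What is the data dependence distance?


Distance = read iteration - write iteration
= 23 - 18 = 5

5


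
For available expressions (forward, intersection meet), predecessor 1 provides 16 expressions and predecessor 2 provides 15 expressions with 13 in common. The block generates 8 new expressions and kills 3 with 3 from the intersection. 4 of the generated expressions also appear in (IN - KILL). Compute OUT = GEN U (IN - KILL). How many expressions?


IN = intersection of predecessors = 13
IN - KILL = 13 - 3 = 10
|OUT| = |GEN| + |IN - KILL| - |GEN ∩ (IN - KILL)| = 8 + 10 - 4 = 14

14


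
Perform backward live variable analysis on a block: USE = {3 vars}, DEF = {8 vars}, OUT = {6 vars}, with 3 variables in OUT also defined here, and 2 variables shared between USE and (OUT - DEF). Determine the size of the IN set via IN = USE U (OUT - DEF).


OUT - DEF: 6 - 3 = 3
|IN| = |USE| + |OUT - DEF| - |USE ∩ (OUT - DEF)| = 3 + 3 - 2 = 4

4


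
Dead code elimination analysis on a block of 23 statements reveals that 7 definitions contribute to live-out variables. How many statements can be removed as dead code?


Dead code = total statements - live definitions
= 23 - 7 = 16

16


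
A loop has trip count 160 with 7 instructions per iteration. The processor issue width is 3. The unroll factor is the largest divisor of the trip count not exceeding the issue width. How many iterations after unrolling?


Largest divisor of 160 <= 3 is 2
New iterations = 160 / 2 = 80

80


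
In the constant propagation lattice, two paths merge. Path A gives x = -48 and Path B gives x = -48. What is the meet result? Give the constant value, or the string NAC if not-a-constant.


Meet operation: if both paths give the same constant, result is that constant; if they differ, result is NAC (not-a-constant).
Path A: -48, Path B: -48 -> equal
Result: constant -> -48

-48


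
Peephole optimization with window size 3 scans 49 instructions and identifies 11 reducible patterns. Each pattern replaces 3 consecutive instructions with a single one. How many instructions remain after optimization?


Each match removes 2 instructions.
Total removed = 11 * 2 = 22
Remaining = 49 - 22 = 27

27


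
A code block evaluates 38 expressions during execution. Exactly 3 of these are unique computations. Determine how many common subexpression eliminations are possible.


CSE count = total expressions - unique expressions
= 38 - 3 = 35

35


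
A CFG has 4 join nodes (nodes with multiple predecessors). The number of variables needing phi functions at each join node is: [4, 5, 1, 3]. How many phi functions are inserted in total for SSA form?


Total phi functions = sum of phi functions at each join node
= 4 + 5 + 1 + 3 = 13

13


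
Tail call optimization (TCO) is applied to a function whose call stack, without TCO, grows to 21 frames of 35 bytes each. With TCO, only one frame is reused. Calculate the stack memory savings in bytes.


Without TCO: 21 * 35 = 735 bytes
With TCO: reuse 1 frame = 35 bytes
Savings = 735 - 35 = 700

700


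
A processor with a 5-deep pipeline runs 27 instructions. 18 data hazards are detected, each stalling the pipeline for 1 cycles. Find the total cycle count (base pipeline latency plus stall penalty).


Base cycles = 5 + 27 - 1 = 31
Total stalls = 18 * 1 = 18
Total = 31 + 18 = 49

49


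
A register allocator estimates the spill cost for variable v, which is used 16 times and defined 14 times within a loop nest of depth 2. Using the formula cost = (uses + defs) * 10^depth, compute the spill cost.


uses + defs = 16 + 14 = 30
10^2 = 100
Spill cost = 30 * 100 = 3000

3000


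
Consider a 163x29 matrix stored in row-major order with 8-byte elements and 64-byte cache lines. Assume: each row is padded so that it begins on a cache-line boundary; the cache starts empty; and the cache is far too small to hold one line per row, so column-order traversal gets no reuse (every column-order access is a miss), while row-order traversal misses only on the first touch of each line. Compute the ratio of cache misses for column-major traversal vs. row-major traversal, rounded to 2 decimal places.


Each row occupies 29 * 8 = 232 bytes and starts on a line boundary, so it spans ceil(232 / 64) = 4 cache lines.
Row-major traversal misses (one per line touched): 163 * ceil(29 * 8 / 64) = 652
Column-major traversal misses (no reuse, every access misses): 163 * 29 = 4727
Ratio = 4727 / 652 = 7.25

7.25


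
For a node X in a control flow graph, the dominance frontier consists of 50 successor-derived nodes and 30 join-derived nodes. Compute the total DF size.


DF(X) = direct successor contributions + join point contributions
= 50 + 30 = 80

80


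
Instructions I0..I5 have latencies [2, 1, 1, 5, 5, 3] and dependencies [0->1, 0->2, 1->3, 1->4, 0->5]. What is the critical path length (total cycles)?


Compute longest path through dependency graph: dist(Ik) = max over predecessors of dist + latency(Ik).
dist(I0) = latency 2 = 2
dist(I1) = dist(I0) + 1 = 2 + 1 = 3
dist(I2) = dist(I0) + 1 = 2 + 1 = 3
dist(I3) = dist(I1) + 5 = 3 + 5 = 8
dist(I4) = dist(I1) + 5 = 3 + 5 = 8
dist(I5) = dist(I0) + 3 = 2 + 3 = 5
Critical path = max dist = 8

8


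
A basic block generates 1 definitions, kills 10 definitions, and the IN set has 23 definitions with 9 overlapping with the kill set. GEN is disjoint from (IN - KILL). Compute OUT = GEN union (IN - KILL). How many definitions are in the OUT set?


IN - KILL: 23 - 9 = 14 surviving definitions
OUT = GEN + surviving = 1 + 14 = 15

15


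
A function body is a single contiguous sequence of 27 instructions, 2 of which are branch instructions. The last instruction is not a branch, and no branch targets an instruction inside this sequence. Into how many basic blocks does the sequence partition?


With no in-sequence branch targets, the leaders are the first instruction plus the instruction after each branch.
Number of basic blocks = branches + 1
= 2 + 1 = 3

3


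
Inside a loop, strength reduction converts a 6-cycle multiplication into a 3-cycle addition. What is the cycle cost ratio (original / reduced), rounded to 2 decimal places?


Ratio = mult_cost / add_cost = 6 / 3 = 2.0

2.0


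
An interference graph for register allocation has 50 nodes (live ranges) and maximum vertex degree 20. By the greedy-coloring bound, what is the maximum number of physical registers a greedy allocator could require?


Greedy coloring never needs more than (max_degree + 1) colors: when coloring a vertex, at most max_degree neighbors are already colored.
Upper bound = 20 + 1 = 21

21


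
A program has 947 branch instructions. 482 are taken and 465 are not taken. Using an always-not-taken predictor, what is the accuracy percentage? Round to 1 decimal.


Predictor: always-not-taken
Correct predictions = 465
Accuracy = 465 / 947 * 100 = 49.1%

49.1


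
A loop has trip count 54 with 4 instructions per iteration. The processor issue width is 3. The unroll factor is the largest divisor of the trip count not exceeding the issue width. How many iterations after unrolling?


Largest divisor of 54 <= 3 is 3
New iterations = 54 / 3 = 18

18


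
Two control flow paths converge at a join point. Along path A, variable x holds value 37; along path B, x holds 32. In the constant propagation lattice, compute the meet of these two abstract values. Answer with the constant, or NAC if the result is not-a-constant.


Meet operation: if both paths give the same constant, result is that constant; if they differ, result is NAC (not-a-constant).
Path A: 37, Path B: 32 -> differ
Result: not-a-constant -> NAC

NAC


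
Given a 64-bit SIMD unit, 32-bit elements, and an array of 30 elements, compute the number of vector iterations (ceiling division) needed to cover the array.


Width = 64 / 32 = 2 elements per vector op
Iterations = ceil(30 / 2) = 15

15


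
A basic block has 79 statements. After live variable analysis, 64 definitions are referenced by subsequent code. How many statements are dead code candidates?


Dead code = total statements - live definitions
= 79 - 64 = 15

15


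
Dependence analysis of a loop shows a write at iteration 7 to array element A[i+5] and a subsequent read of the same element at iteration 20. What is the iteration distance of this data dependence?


Distance = read iteration - write iteration
= 20 - 7 = 13

13


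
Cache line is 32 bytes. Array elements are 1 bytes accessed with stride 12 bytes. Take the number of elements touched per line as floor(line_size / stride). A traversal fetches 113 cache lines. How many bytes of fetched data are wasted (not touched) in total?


Elements per line = floor(32 / 12) = 2
Bytes used per line = 2 * 1 = 2
Wasted per line = 32 - 2 = 30
Total wasted = 30 * 113 = 3390

3390


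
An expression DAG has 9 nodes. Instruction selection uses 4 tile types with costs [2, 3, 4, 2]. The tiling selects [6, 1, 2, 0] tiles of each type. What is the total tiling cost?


Total cost = sum(count_i * cost_i)
= 6*2 + 1*3 + 2*4 + 0*2
= 23

23


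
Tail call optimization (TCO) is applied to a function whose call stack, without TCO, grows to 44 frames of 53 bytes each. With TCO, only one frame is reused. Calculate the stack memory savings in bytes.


Without TCO: 44 * 53 = 2332 bytes
With TCO: reuse 1 frame = 53 bytes
Savings = 2332 - 53 = 2279

2279


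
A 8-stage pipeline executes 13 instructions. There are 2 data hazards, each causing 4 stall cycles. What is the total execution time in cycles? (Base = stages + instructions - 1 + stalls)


Base cycles = 8 + 13 - 1 = 20
Total stalls = 2 * 4 = 8
Total = 20 + 8 = 28

28


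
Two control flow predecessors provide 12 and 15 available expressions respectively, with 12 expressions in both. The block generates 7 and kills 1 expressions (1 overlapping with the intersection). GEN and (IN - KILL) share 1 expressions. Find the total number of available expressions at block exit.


IN = intersection of predecessors = 12
IN - KILL = 12 - 1 = 11
|OUT| = |GEN| + |IN - KILL| - |GEN ∩ (IN - KILL)| = 7 + 11 - 1 = 17

17


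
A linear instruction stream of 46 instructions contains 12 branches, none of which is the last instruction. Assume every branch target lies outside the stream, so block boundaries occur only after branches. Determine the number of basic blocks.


With no in-sequence branch targets, the leaders are the first instruction plus the instruction after each branch.
Number of basic blocks = branches + 1
= 12 + 1 = 13

13


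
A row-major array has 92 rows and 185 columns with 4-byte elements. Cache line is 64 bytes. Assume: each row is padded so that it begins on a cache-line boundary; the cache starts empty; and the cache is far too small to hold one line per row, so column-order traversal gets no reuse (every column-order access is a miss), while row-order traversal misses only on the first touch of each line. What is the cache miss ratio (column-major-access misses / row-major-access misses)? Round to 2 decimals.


Each row occupies 185 * 4 = 740 bytes and starts on a line boundary, so it spans ceil(740 / 64) = 12 cache lines.
Row-major traversal misses (one per line touched): 92 * ceil(185 * 4 / 64) = 1104
Column-major traversal misses (no reuse, every access misses): 92 * 185 = 17020
Ratio = 17020 / 1104 = 15.42

15.42


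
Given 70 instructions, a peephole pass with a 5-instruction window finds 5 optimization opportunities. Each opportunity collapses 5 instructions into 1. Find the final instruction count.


Each match removes 4 instructions.
Total removed = 5 * 4 = 20
Remaining = 70 - 20 = 50

50


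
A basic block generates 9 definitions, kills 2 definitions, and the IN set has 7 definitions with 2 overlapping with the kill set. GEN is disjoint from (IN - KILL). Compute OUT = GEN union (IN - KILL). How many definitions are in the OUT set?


IN - KILL: 7 - 2 = 5 surviving definitions
OUT = GEN + surviving = 9 + 5 = 14

14


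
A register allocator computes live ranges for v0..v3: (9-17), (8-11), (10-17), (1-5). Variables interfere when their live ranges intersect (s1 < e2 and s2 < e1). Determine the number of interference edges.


Check all pairs for overlapping intervals.
Two intervals (s1,e1) and (s2,e2) overlap if s1 < e2 and s2 < e1.
v0 (9-17) vs v1..v3: overlaps v1, v2 -> 2
v1 (8-11) vs v2..v3: overlaps v2 -> 1
v2 (10-17) vs v3: overlaps none -> 0
Total overlapping pairs = 2 + 1 + 0 = 3

3


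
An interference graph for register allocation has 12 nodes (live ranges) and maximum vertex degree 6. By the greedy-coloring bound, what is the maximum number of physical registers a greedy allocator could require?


Greedy coloring never needs more than (max_degree + 1) colors: when coloring a vertex, at most max_degree neighbors are already colored.
Upper bound = 6 + 1 = 7

7


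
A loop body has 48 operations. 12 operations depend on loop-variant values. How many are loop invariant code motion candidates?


Invariant candidates = total - loop-dependent
= 48 - 12 = 36

36


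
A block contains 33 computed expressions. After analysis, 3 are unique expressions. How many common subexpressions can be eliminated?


CSE count = total expressions - unique expressions
= 33 - 3 = 30

30


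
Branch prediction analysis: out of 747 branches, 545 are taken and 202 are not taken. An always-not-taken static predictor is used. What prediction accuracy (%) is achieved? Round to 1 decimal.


Predictor: always-not-taken
Correct predictions = 202
Accuracy = 202 / 747 * 100 = 27.0%

27.0


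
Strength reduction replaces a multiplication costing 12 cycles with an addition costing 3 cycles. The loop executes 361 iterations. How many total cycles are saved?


Per-iteration saving = 12 - 3 = 9
Total saved = 361 * 9 = 3249

3249


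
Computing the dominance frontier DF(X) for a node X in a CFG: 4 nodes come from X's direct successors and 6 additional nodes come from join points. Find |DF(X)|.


DF(X) = direct successor contributions + join point contributions
= 4 + 6 = 10

10


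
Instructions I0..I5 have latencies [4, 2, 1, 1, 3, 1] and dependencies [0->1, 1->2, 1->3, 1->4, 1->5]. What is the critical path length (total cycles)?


Compute longest path through dependency graph: dist(Ik) = max over predecessors of dist + latency(Ik).
dist(I0) = latency 4 = 4
dist(I1) = dist(I0) + 2 = 4 + 2 = 6
dist(I2) = dist(I1) + 1 = 6 + 1 = 7
dist(I3) = dist(I1) + 1 = 6 + 1 = 7
dist(I4) = dist(I1) + 3 = 6 + 3 = 9
dist(I5) = dist(I1) + 1 = 6 + 1 = 7
Critical path = max dist = 9

9


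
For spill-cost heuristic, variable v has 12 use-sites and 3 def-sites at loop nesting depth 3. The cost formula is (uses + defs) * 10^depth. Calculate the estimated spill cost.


uses + defs = 12 + 3 = 15
10^3 = 1000
Spill cost = 15 * 1000 = 15000

15000


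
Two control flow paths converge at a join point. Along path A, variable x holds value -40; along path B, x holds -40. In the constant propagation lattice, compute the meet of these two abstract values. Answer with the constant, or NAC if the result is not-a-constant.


Meet operation: if both paths give the same constant, result is that constant; if they differ, result is NAC (not-a-constant).
Path A: -40, Path B: -40 -> equal
Result: constant -> -40

-40


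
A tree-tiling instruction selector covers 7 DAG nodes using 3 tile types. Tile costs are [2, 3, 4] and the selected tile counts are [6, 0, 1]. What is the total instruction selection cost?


Total cost = sum(count_i * cost_i)
= 6*2 + 0*3 + 1*4
= 16

16


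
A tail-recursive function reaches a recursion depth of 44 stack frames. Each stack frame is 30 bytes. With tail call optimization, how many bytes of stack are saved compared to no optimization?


Without TCO: 44 * 30 = 1320 bytes
With TCO: reuse 1 frame = 30 bytes
Savings = 1320 - 30 = 1290

1290


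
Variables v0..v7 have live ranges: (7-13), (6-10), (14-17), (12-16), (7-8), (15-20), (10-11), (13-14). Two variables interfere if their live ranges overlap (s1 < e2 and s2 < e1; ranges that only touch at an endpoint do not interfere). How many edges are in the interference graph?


Check all pairs for overlapping intervals.
Two intervals (s1,e1) and (s2,e2) overlap if s1 < e2 and s2 < e1.
v0 (7-13) vs v1..v7: overlaps v1, v3, v4, v6 -> 4
v1 (6-10) vs v2..v7: overlaps v4 -> 1
v2 (14-17) vs v3..v7: overlaps v3, v5 -> 2
v3 (12-16) vs v4..v7: overlaps v5, v7 -> 2
v4 (7-8) vs v5..v7: overlaps none -> 0
v5 (15-20) vs v6..v7: overlaps none -> 0
v6 (10-11) vs v7: overlaps none -> 0
Total overlapping pairs = 4 + 1 + 2 + 2 + 0 + 0 + 0 = 9

9


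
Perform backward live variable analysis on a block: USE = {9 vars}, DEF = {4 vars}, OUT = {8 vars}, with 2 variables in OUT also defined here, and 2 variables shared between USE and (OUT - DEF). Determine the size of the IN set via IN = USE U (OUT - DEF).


OUT - DEF: 8 - 2 = 6
|IN| = |USE| + |OUT - DEF| - |USE ∩ (OUT - DEF)| = 9 + 6 - 2 = 13

13


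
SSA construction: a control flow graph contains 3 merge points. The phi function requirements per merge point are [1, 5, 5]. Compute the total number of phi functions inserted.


Total phi functions = sum of phi functions at each join node
= 1 + 5 + 5 = 11

11


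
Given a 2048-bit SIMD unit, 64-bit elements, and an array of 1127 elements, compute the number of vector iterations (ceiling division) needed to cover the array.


Width = 2048 / 64 = 32 elements per vector op
Iterations = ceil(1127 / 32) = 36

36


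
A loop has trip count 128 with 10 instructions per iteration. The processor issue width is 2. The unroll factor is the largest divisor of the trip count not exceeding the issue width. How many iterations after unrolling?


Largest divisor of 128 <= 2 is 2
New iterations = 128 / 2 = 64

64


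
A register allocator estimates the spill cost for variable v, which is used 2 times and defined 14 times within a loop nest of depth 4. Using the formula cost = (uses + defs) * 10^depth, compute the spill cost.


uses + defs = 2 + 14 = 16
10^4 = 10000
Spill cost = 16 * 10000 = 160000

160000


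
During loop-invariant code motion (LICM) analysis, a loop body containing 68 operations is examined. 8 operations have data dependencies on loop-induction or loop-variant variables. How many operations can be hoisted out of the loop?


Invariant candidates = total - loop-dependent
= 68 - 8 = 60

60


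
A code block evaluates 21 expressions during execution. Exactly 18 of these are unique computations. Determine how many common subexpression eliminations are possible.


CSE count = total expressions - unique expressions
= 21 - 18 = 3

3


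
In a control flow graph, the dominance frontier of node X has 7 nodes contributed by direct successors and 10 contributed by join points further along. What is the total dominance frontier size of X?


DF(X) = direct successor contributions + join point contributions
= 7 + 10 = 17

17


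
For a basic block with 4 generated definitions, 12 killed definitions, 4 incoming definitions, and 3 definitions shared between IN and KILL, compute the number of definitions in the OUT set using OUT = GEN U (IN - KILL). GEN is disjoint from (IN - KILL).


IN - KILL: 4 - 3 = 1 surviving definitions
OUT = GEN + surviving = 4 + 1 = 5

5


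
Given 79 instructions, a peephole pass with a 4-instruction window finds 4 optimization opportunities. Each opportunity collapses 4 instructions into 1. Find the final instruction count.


Each match removes 3 instructions.
Total removed = 4 * 3 = 12
Remaining = 79 - 12 = 67

67


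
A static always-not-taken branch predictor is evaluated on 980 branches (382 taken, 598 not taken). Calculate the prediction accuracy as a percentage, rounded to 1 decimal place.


Predictor: always-not-taken
Correct predictions = 598
Accuracy = 598 / 980 * 100 = 61.0%

61.0


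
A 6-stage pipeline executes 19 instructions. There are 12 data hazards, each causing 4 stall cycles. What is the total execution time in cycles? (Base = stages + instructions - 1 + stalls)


Base cycles = 6 + 19 - 1 = 24
Total stalls = 12 * 4 = 48
Total = 24 + 48 = 72

72


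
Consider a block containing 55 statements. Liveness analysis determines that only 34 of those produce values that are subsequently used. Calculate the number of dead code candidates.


Dead code = total statements - live definitions
= 55 - 34 = 21

21


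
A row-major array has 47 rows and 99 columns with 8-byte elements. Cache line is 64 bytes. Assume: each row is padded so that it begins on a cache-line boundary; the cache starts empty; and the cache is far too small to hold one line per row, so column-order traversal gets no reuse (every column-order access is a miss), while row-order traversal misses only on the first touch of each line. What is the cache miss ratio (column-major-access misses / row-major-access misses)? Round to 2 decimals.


Each row occupies 99 * 8 = 792 bytes and starts on a line boundary, so it spans ceil(792 / 64) = 13 cache lines.
Row-major traversal misses (one per line touched): 47 * ceil(99 * 8 / 64) = 611
Column-major traversal misses (no reuse, every access misses): 47 * 99 = 4653
Ratio = 4653 / 611 = 7.62

7.62


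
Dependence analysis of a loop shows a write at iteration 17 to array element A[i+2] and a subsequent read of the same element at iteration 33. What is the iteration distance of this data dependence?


Distance = read iteration - write iteration
= 33 - 17 = 16

16


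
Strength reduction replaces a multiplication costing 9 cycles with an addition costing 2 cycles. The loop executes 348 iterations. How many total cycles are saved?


Per-iteration saving = 9 - 2 = 7
Total saved = 348 * 7 = 2436

2436


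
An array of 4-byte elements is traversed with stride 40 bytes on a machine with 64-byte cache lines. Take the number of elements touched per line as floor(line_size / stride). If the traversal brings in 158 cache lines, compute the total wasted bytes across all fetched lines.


Elements per line = floor(64 / 40) = 1
Bytes used per line = 1 * 4 = 4
Wasted per line = 64 - 4 = 60
Total wasted = 60 * 158 = 9480

9480


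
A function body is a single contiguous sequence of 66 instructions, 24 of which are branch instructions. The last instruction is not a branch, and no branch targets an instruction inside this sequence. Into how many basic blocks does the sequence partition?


With no in-sequence branch targets, the leaders are the first instruction plus the instruction after each branch.
Number of basic blocks = branches + 1
= 24 + 1 = 25

25


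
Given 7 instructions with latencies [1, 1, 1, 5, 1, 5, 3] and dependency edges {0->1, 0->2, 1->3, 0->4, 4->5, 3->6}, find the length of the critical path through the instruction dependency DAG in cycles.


Compute longest path through dependency graph: dist(Ik) = max over predecessors of dist + latency(Ik).
dist(I0) = latency 1 = 1
dist(I1) = dist(I0) + 1 = 1 + 1 = 2
dist(I2) = dist(I0) + 1 = 1 + 1 = 2
dist(I3) = dist(I1) + 5 = 2 + 5 = 7
dist(I4) = dist(I0) + 1 = 1 + 1 = 2
dist(I5) = dist(I4) + 5 = 2 + 5 = 7
dist(I6) = dist(I3) + 3 = 7 + 3 = 10
Critical path = max dist = 10

10


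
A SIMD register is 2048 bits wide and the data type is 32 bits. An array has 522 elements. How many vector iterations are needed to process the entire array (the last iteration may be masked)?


Width = 2048 / 32 = 64 elements per vector op
Iterations = ceil(522 / 64) = 9

9


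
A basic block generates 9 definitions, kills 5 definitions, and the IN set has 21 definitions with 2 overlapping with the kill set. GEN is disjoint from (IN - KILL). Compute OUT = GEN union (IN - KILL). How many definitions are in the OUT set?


IN - KILL: 21 - 2 = 19 surviving definitions
OUT = GEN + surviving = 9 + 19 = 28

28


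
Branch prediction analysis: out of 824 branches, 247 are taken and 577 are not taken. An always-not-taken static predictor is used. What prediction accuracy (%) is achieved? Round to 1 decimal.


Predictor: always-not-taken
Correct predictions = 577
Accuracy = 577 / 824 * 100 = 70.0%

70.0


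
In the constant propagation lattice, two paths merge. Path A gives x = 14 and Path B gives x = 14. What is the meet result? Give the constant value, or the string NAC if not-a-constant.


Meet operation: if both paths give the same constant, result is that constant; if they differ, result is NAC (not-a-constant).
Path A: 14, Path B: 14 -> equal
Result: constant -> 14

14


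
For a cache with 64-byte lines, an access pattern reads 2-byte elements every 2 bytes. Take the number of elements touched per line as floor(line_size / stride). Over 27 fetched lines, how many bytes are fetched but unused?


Elements per line = floor(64 / 2) = 32
Bytes used per line = 32 * 2 = 64
Wasted per line = 64 - 64 = 0
Total wasted = 0 * 27 = 0

0


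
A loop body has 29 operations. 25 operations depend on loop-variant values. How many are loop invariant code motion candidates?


Invariant candidates = total - loop-dependent
= 29 - 25 = 4

4


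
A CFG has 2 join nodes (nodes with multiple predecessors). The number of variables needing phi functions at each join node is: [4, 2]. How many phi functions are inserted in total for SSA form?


Total phi functions = sum of phi functions at each join node
= 4 + 2 = 6

6


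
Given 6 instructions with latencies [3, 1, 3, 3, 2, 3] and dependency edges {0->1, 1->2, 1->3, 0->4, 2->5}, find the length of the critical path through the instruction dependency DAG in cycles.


Compute longest path through dependency graph: dist(Ik) = max over predecessors of dist + latency(Ik).
dist(I0) = latency 3 = 3
dist(I1) = dist(I0) + 1 = 3 + 1 = 4
dist(I2) = dist(I1) + 3 = 4 + 3 = 7
dist(I3) = dist(I1) + 3 = 4 + 3 = 7
dist(I4) = dist(I0) + 2 = 3 + 2 = 5
dist(I5) = dist(I2) + 3 = 7 + 3 = 10
Critical path = max dist = 10

10


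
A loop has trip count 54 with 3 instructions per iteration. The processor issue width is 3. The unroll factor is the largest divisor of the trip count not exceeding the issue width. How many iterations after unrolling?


Largest divisor of 54 <= 3 is 3
New iterations = 54 / 3 = 18

18


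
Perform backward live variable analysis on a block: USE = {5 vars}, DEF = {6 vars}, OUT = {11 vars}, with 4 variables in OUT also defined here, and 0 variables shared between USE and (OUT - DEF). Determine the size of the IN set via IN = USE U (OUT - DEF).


OUT - DEF: 11 - 4 = 7
|IN| = |USE| + |OUT - DEF| - |USE ∩ (OUT - DEF)| = 5 + 7 - 0 = 12

12


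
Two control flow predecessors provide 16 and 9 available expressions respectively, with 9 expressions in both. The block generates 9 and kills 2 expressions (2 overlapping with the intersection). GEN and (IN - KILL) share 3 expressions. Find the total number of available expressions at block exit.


IN = intersection of predecessors = 9
IN - KILL = 9 - 2 = 7
|OUT| = |GEN| + |IN - KILL| - |GEN ∩ (IN - KILL)| = 9 + 7 - 3 = 13

13


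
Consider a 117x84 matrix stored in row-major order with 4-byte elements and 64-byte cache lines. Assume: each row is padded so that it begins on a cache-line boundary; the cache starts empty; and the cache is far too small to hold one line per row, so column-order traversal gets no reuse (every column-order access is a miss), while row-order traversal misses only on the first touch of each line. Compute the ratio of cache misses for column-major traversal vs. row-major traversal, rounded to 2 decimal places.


Each row occupies 84 * 4 = 336 bytes and starts on a line boundary, so it spans ceil(336 / 64) = 6 cache lines.
Row-major traversal misses (one per line touched): 117 * ceil(84 * 4 / 64) = 702
Column-major traversal misses (no reuse, every access misses): 117 * 84 = 9828
Ratio = 9828 / 702 = 14.0

14.0


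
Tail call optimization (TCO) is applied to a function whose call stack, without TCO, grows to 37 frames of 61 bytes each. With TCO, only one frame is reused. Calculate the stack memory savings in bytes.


Without TCO: 37 * 61 = 2257 bytes
With TCO: reuse 1 frame = 61 bytes
Savings = 2257 - 61 = 2196

2196


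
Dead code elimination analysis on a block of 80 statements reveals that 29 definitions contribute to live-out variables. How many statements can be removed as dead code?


Dead code = total statements - live definitions
= 80 - 29 = 51

51


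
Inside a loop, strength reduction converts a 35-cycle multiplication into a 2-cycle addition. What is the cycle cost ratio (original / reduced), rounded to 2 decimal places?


Ratio = mult_cost / add_cost = 35 / 2 = 17.5

17.5


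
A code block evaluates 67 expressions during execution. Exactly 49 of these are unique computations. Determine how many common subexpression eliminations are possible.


CSE count = total expressions - unique expressions
= 67 - 49 = 18

18


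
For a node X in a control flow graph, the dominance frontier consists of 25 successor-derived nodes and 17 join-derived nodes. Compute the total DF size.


DF(X) = direct successor contributions + join point contributions
= 25 + 17 = 42

42


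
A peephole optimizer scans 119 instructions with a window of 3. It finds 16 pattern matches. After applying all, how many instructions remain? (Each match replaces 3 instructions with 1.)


Each match removes 2 instructions.
Total removed = 16 * 2 = 32
Remaining = 119 - 32 = 87

87


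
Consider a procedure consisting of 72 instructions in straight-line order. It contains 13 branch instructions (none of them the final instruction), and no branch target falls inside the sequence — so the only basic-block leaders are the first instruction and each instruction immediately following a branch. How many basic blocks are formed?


With no in-sequence branch targets, the leaders are the first instruction plus the instruction after each branch.
Number of basic blocks = branches + 1
= 13 + 1 = 14

14


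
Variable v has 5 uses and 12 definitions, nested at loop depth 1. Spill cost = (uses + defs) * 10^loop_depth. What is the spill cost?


uses + defs = 5 + 12 = 17
10^1 = 10
Spill cost = 17 * 10 = 170

170


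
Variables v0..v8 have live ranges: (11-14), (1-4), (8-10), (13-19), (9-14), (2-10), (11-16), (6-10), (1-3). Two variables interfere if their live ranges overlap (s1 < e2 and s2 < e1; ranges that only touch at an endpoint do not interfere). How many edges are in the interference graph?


Check all pairs for overlapping intervals.
Two intervals (s1,e1) and (s2,e2) overlap if s1 < e2 and s2 < e1.
v0 (11-14) vs v1..v8: overlaps v3, v4, v6 -> 3
v1 (1-4) vs v2..v8: overlaps v5, v8 -> 2
v2 (8-10) vs v3..v8: overlaps v4, v5, v7 -> 3
v3 (13-19) vs v4..v8: overlaps v4, v6 -> 2
v4 (9-14) vs v5..v8: overlaps v5, v6, v7 -> 3
v5 (2-10) vs v6..v8: overlaps v7, v8 -> 2
v6 (11-16) vs v7..v8: overlaps none -> 0
v7 (6-10) vs v8: overlaps none -> 0
Total overlapping pairs = 3 + 2 + 3 + 2 + 3 + 2 + 0 + 0 = 15

15


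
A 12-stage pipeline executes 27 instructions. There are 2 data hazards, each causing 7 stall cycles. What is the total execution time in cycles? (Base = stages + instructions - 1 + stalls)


Base cycles = 12 + 27 - 1 = 38
Total stalls = 2 * 7 = 14
Total = 38 + 14 = 52

52


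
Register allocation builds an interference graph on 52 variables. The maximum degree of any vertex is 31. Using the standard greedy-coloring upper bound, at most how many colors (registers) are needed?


Greedy coloring never needs more than (max_degree + 1) colors: when coloring a vertex, at most max_degree neighbors are already colored.
Upper bound = 31 + 1 = 32

32


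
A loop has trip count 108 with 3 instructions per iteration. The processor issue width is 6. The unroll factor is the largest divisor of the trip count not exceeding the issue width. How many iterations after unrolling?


Largest divisor of 108 <= 6 is 6
New iterations = 108 / 6 = 18

18


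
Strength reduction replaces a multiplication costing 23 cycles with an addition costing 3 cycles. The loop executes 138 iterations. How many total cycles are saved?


Per-iteration saving = 23 - 3 = 20
Total saved = 138 * 20 = 2760

2760


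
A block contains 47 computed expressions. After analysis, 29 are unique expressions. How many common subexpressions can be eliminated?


CSE count = total expressions - unique expressions
= 47 - 29 = 18

18


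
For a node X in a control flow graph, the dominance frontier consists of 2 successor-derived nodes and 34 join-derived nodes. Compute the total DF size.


DF(X) = direct successor contributions + join point contributions
= 2 + 34 = 36

36


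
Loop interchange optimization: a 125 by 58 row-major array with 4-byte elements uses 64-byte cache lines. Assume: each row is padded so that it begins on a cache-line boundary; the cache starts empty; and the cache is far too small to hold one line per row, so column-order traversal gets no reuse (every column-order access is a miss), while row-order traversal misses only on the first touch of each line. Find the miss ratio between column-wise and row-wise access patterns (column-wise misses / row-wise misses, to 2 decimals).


Each row occupies 58 * 4 = 232 bytes and starts on a line boundary, so it spans ceil(232 / 64) = 4 cache lines.
Row-major traversal misses (one per line touched): 125 * ceil(58 * 4 / 64) = 500
Column-major traversal misses (no reuse, every access misses): 125 * 58 = 7250
Ratio = 7250 / 500 = 14.5

14.5


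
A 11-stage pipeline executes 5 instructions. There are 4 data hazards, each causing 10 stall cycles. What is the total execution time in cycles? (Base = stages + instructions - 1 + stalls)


Base cycles = 11 + 5 - 1 = 15
Total stalls = 4 * 10 = 40
Total = 15 + 40 = 55

55


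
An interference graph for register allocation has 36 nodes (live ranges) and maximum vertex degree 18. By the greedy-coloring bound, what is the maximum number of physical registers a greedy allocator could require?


Greedy coloring never needs more than (max_degree + 1) colors: when coloring a vertex, at most max_degree neighbors are already colored.
Upper bound = 18 + 1 = 19

19


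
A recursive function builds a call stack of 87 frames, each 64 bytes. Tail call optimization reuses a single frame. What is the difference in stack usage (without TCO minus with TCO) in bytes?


Without TCO: 87 * 64 = 5568 bytes
With TCO: reuse 1 frame = 64 bytes
Savings = 5568 - 64 = 5504

5504


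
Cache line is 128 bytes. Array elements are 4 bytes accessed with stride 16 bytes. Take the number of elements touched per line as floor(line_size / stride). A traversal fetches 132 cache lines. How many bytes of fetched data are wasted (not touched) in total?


Elements per line = floor(128 / 16) = 8
Bytes used per line = 8 * 4 = 32
Wasted per line = 128 - 32 = 96
Total wasted = 96 * 132 = 12672

12672


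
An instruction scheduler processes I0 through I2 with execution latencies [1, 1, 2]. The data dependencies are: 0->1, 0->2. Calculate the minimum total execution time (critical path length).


Compute longest path through dependency graph: dist(Ik) = max over predecessors of dist + latency(Ik).
dist(I0) = latency 1 = 1
dist(I1) = dist(I0) + 1 = 1 + 1 = 2
dist(I2) = dist(I0) + 2 = 1 + 2 = 3
Critical path = max dist = 3

3


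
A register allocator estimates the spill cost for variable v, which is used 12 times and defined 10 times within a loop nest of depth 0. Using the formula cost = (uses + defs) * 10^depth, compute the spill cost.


uses + defs = 12 + 10 = 22
10^0 = 1
Spill cost = 22 * 1 = 22

22


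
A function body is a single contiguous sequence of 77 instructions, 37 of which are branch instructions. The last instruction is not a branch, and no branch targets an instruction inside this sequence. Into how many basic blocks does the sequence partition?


With no in-sequence branch targets, the leaders are the first instruction plus the instruction after each branch.
Number of basic blocks = branches + 1
= 37 + 1 = 38

38


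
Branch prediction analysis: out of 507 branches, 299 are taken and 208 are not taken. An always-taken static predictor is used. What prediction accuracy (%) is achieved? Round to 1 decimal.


Predictor: always-taken
Correct predictions = 299
Accuracy = 299 / 507 * 100 = 59.0%

59.0


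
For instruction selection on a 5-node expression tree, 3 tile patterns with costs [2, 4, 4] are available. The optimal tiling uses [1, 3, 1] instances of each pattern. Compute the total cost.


Total cost = sum(count_i * cost_i)
= 1*2 + 3*4 + 1*4
= 18

18


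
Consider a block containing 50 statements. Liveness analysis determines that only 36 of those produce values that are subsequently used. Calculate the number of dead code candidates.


Dead code = total statements - live definitions
= 50 - 36 = 14

14


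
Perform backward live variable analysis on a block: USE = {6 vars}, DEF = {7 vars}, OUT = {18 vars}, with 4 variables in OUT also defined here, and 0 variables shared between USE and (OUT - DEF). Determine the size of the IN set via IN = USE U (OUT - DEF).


OUT - DEF: 18 - 4 = 14
|IN| = |USE| + |OUT - DEF| - |USE ∩ (OUT - DEF)| = 6 + 14 - 0 = 20

20


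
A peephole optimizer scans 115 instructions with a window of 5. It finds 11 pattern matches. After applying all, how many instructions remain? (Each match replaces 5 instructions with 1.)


Each match removes 4 instructions.
Total removed = 11 * 4 = 44
Remaining = 115 - 44 = 71

71


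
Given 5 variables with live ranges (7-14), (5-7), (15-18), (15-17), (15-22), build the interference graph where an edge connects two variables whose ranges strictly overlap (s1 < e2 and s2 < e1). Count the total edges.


Check all pairs for overlapping intervals.
Two intervals (s1,e1) and (s2,e2) overlap if s1 < e2 and s2 < e1.
v0 (7-14) vs v1..v4: overlaps none -> 0
v1 (5-7) vs v2..v4: overlaps none -> 0
v2 (15-18) vs v3..v4: overlaps v3, v4 -> 2
v3 (15-17) vs v4: overlaps v4 -> 1
Total overlapping pairs = 0 + 0 + 2 + 1 = 3

3


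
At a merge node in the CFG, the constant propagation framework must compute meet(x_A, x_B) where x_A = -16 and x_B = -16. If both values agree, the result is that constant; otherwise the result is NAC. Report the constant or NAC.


Meet operation: if both paths give the same constant, result is that constant; if they differ, result is NAC (not-a-constant).
Path A: -16, Path B: -16 -> equal
Result: constant -> -16

-16
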